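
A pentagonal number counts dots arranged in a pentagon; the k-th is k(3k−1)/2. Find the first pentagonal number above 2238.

Solve n(3n−1)/2 > 2238 for integer n.
The largest n with value ≤ 2238 is 38 (since 2147 ≤ 2238 < 2262), so the first above is n = 39, value 2262.

2262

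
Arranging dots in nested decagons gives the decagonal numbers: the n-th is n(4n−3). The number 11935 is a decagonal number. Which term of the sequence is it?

55

Set n(4n−3) = 11935, giving 4n² − 3n − 11935 = 0.
The discriminant is 9 + 16·11935 = 190969, and √190969 = 437.
So n = (3 + 437) / 8 = 440/8 = 55.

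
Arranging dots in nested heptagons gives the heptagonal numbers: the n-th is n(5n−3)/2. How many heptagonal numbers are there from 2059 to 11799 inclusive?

The n-th heptagonal number is n(5n−3)/2.
Smallest index with value ≥ 2059: n = 29 (giving 2059).
Largest index with value ≤ 11799: n = 69 (giving 11799).
Indices 29 through 69: 41 terms.

41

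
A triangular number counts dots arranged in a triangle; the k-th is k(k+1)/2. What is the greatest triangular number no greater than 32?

28

Solve n(n+1)/2 ≤ 32 for integer n.
n = 7 gives 28 ≤ 32, while n = 8 gives 36 > 32; so the answer is 28.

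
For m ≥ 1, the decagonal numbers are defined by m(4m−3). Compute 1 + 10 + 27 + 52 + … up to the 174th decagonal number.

Σ i(4i−3) = 4Σi² − 3Σi over i = 1..174.
Σi = 15225 and Σi² = 1771175.
4·1771175 − 3·15225 = 7039025.

7039025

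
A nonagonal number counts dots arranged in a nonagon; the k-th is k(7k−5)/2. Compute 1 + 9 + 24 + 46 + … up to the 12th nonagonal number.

Σ i(7i−5)/2 = (7Σi² − 5Σi) / 2 over i = 1..12.
Σi = 78 and Σi² = 650.
(7·650 − 5·78) / 2 = 4160/2 = 2080.

2080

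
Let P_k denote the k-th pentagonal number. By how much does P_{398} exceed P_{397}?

1192

Consecutive pentagonal numbers differ by 3n − 2: here 3·398 − 2 = 1192.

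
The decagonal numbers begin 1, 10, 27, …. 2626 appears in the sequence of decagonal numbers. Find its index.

Set n(4n−3) = 2626, giving 4n² − 3n − 2626 = 0.
The discriminant is 9 + 16·2626 = 42025, and √42025 = 205.
So n = (3 + 205) / 8 = 208/8 = 26.

26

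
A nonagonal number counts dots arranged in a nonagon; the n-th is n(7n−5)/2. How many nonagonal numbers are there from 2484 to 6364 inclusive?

17

The n-th nonagonal number is n(7n−5)/2.
Smallest index with value ≥ 2484: n = 27 (giving 2484).
Largest index with value ≤ 6364: n = 43 (giving 6364).
Indices 27 through 43: 17 terms.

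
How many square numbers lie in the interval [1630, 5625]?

The n-th square number is n².
Smallest index with value ≥ 1630: n = 41 (giving 1681).
Largest index with value ≤ 5625: n = 75 (giving 5625).
Indices 41 through 75: 35 terms.

35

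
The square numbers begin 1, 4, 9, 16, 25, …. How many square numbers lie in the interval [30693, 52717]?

54

The n-th square number is n².
Smallest index with value ≥ 30693: n = 176 (giving 30976).
Largest index with value ≤ 52717: n = 229 (giving 52441).
Indices 176 through 229: 54 terms.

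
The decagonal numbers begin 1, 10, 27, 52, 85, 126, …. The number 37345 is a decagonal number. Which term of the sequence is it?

97

Set n(4n−3) = 37345, giving 4n² − 3n − 37345 = 0.
The discriminant is 9 + 16·37345 = 597529, and √597529 = 773.
So n = (3 + 773) / 8 = 776/8 = 97.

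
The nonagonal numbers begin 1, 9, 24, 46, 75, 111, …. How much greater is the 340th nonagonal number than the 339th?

Consecutive nonagonal numbers differ by 7n − 6: here 7·340 − 6 = 2374.

2374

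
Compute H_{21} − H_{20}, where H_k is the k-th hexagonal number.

Consecutive hexagonal numbers differ by 4n − 3: here 4·21 − 3 = 81.

81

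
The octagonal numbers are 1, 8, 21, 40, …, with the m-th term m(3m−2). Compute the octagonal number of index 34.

34·(3·34 − 2) = 34·100 = 3400.

3400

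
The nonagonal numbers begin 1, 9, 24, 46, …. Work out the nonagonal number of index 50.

The 50th nonagonal number is n(7n−5)/2 with n = 50.
50·(7·50 − 5)/2 = 50·345/2 = 8625.

8625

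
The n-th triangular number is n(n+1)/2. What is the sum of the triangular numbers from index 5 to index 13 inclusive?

435

Σ i(i+1)/2 = (Σi² + Σi) / 2 over i = 5..13.
Σi = 91 − 10 = 81 and Σi² = 819 − 30 = 789.
(1·789 + 1·81) / 2 = 870/2 = 435.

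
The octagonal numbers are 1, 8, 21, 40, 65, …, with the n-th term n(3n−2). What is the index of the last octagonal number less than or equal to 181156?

246

Solve n(3n−2) ≤ 181156 for integer n.
n = 246 gives 181056 ≤ 181156, while n = 247 gives 182533 > 181156; so the answer is index 246.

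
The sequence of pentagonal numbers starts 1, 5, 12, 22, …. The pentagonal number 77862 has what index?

228

Set n(3n−1)/2 = 77862, giving 3n² − n − 155724 = 0.
The discriminant is 1 + 24·77862 = 1868689, and √1868689 = 1367.
So n = (1 + 1367) / 6 = 1368/6 = 228.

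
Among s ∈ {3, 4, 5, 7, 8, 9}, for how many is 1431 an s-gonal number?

1

s = 3: P(3, 53) = 1431. ✓
s = 4: P(4, 37) = 1369 and P(4, 38) = 1444; 1431 is not s-gonal.
s = 5: P(5, 31) = 1426 and P(5, 32) = 1520; 1431 is not s-gonal.
s = 7: P(7, 24) = 1404 and P(7, 25) = 1525; 1431 is not s-gonal.
s = 8: P(8, 22) = 1408 and P(8, 23) = 1541; 1431 is not s-gonal.
s = 9: P(9, 20) = 1350 and P(9, 21) = 1491; 1431 is not s-gonal.
Hits: s ∈ {3} → 1.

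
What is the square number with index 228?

51984

The 228th square number is n² with n = 228.
228² = 51984.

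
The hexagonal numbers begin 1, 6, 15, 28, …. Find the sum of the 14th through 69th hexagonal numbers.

219828

Σ i(2i−1) = 2Σi² − Σi over i = 14..69.
Σi = 2415 − 91 = 2324 and Σi² = 111895 − 819 = 111076.
2·111076 − 1·2324 = 219828.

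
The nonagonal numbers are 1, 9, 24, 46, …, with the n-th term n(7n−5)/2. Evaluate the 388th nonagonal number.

The 388th nonagonal number is n(7n−5)/2 with n = 388.
388·(7·388 − 5)/2 = 388·2711/2 = 525934.

525934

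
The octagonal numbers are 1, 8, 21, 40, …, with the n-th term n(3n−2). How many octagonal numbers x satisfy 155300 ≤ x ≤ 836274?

The n-th octagonal number is n(3n−2).
Smallest index with value ≥ 155300: n = 228 (giving 155496).
Largest index with value ≤ 836274: n = 528 (giving 835296).
Indices 228 through 528: 301 terms.

301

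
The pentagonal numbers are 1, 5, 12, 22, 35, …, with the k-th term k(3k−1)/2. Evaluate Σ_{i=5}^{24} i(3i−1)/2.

Σ i(3i−1)/2 = (3Σi² − Σi) / 2 over i = 5..24.
Σi = 300 − 10 = 290 and Σi² = 4900 − 30 = 4870.
(3·4870 − 1·290) / 2 = 14320/2 = 7160.

7160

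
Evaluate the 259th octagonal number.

200725

The 259th octagonal number is n(3n−2) with n = 259.
259·(3·259 − 2) = 259·775 = 200725.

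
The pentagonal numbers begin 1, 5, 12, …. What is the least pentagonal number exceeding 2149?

2262

Solve n(3n−1)/2 > 2149 for integer n.
The largest n with value ≤ 2149 is 38 (since 2147 ≤ 2149 < 2262), so the first above is n = 39, value 2262.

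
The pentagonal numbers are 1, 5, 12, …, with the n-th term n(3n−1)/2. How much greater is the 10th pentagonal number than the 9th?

28

Consecutive pentagonal numbers differ by 3n − 2: here 3·10 − 2 = 28.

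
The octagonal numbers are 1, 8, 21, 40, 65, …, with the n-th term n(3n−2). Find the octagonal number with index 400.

479200

The 400th octagonal number is n(3n−2) with n = 400.
400·(3·400 − 2) = 400·1198 = 479200.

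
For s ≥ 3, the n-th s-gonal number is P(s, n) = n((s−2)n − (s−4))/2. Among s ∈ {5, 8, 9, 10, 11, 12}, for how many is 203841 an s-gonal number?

s = 5: P(5, 368) = 202952 and P(5, 369) = 204057; 203841 is not s-gonal.
s = 8: P(8, 261) = 203841. ✓
s = 9: P(9, 241) = 202681 and P(9, 242) = 204369; 203841 is not s-gonal.
s = 10: P(10, 226) = 203626 and P(10, 227) = 205435; 203841 is not s-gonal.
s = 11: P(11, 213) = 203415 and P(11, 214) = 205333; 203841 is not s-gonal.
s = 12: P(12, 202) = 203212 and P(12, 203) = 205233; 203841 is not s-gonal.
Hits: s ∈ {8} → 1.

1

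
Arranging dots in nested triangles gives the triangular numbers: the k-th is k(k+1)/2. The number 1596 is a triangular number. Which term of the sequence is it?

Set n(n+1)/2 = 1596, giving n² + n − 3192 = 0.
The discriminant is 1 + 8·1596 = 12769, and √12769 = 113.
So n = (-1 + 113) / 2 = 112/2 = 56.

56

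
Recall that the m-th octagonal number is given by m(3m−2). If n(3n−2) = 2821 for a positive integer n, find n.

31

Set n(3n−2) = 2821, giving 3n² − 2n − 2821 = 0.
So n = (2 + 184) / 6 = 186/6 = 31.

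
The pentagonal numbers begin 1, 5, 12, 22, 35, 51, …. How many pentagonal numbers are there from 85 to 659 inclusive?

The n-th pentagonal number is n(3n−1)/2.
Smallest index with value ≥ 85: n = 8 (giving 92).
Largest index with value ≤ 659: n = 21 (giving 651).
Indices 8 through 21: 14 terms.

14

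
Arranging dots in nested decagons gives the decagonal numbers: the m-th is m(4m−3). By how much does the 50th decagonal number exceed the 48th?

50·(4·50 − 3) = 9850 and 48·(4·48 − 3) = 9072.
Difference: 9850 − 9072 = 778.

778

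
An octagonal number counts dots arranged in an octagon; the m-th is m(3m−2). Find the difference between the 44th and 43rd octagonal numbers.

259

Consecutive octagonal numbers differ by 6n − 5: here 6·44 − 5 = 259.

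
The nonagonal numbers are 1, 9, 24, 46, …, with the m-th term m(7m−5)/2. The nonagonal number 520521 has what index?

Set n(7n−5)/2 = 520521, giving 7n² − 5n − 1041042 = 0.
The discriminant is 25 + 56·520521 = 29149201, and √29149201 = 5399.
So n = (5 + 5399) / 14 = 5404/14 = 386.

386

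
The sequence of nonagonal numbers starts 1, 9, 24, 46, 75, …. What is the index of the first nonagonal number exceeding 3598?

Solve n(7n−5)/2 > 3598 for integer n.
The largest n with value ≤ 3598 is 32 (since 3504 ≤ 3598 < 3729), so the first above is n = 33, value 3729.

33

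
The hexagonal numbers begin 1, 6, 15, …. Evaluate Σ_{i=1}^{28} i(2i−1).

15022

Σ i(2i−1) = 2Σi² − Σi over i = 1..28.
Σi = 406 and Σi² = 7714.
2·7714 − 1·406 = 15022.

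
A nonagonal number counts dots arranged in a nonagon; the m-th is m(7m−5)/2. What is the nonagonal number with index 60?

12450

The 60th nonagonal number is n(7n−5)/2 with n = 60.
60·(7·60 − 5)/2 = 60·415/2 = 12450.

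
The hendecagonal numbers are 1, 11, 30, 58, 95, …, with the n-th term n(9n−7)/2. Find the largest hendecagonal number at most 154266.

Solve n(9n−7)/2 ≤ 154266 for integer n.
n = 185 gives 153365 ≤ 154266, while n = 186 gives 155031 > 154266; so the answer is 153365.

153365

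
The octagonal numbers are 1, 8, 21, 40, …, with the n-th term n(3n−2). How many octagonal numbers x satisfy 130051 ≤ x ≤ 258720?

The n-th octagonal number is n(3n−2).
Smallest index with value ≥ 130051: n = 209 (giving 130625).
Largest index with value ≤ 258720: n = 294 (giving 258720).
Indices 209 through 294: 86 terms.

86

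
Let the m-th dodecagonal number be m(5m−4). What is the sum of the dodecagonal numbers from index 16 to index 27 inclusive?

Σ i(5i−4) = 5Σi² − 4Σi over i = 16..27.
Σi = 378 − 120 = 258 and Σi² = 6930 − 1240 = 5690.
5·5690 − 4·258 = 27418.

27418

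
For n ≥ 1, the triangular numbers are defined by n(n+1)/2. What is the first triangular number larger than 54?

Solve n(n+1)/2 > 54 for integer n.
The largest n with value ≤ 54 is 9 (since 45 ≤ 54 < 55), so the first above is n = 10, value 55.

55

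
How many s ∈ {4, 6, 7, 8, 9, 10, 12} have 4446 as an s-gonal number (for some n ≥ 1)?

s = 4: P(4, 66) = 4356 and P(4, 67) = 4489; 4446 is not s-gonal.
s = 6: P(6, 47) = 4371 and P(6, 48) = 4560; 4446 is not s-gonal.
s = 7: P(7, 42) = 4347 and P(7, 43) = 4558; 4446 is not s-gonal.
s = 8: P(8, 38) = 4256 and P(8, 39) = 4485; 4446 is not s-gonal.
s = 9: P(9, 36) = 4446. ✓
s = 10: P(10, 33) = 4257 and P(10, 34) = 4522; 4446 is not s-gonal.
s = 12: P(12, 30) = 4380 and P(12, 31) = 4681; 4446 is not s-gonal.
Hits: s ∈ {9} → 1.

1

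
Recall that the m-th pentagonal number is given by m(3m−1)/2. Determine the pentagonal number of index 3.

12

3·(3·3 − 1)/2 = 3·8/2 = 3·4 = 12.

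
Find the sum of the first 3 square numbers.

Σ_{i=1}^{3} i² = 3·4·7/6 = 14.

14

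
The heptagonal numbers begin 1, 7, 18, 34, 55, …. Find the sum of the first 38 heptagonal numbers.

46436

Σ i(5i−3)/2 = (5Σi² − 3Σi) / 2 over i = 1..38.
Σi = 741 and Σi² = 19019.
(5·19019 − 3·741) / 2 = 92872/2 = 46436.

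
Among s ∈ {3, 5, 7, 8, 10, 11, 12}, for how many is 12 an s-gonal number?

2

s = 3: P(3, 4) = 10 and P(3, 5) = 15; 12 is not s-gonal.
s = 5: P(5, 3) = 12. ✓
s = 7: P(7, 2) = 7 and P(7, 3) = 18; 12 is not s-gonal.
s = 8: P(8, 2) = 8 and P(8, 3) = 21; 12 is not s-gonal.
s = 10: P(10, 2) = 10 and P(10, 3) = 27; 12 is not s-gonal.
s = 11: P(11, 2) = 11 and P(11, 3) = 30; 12 is not s-gonal.
s = 12: P(12, 2) = 12. ✓
Hits: s ∈ {5, 12} → 2.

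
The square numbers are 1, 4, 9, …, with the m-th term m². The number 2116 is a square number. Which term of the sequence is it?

46

We need n² = 2116, so n = √2116 = 46.
Check: 46² = 2116. ✓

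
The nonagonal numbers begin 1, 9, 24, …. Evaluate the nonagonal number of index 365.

465375

The 365th nonagonal number is n(7n−5)/2 with n = 365.
365·(7·365 − 5)/2 = 365·2550/2 = 365·1275 = 465375.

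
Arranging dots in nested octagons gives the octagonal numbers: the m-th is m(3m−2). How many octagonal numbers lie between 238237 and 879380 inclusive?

259

The n-th octagonal number is n(3n−2).
Smallest index with value ≥ 238237: n = 283 (giving 239701).
Largest index with value ≤ 879380: n = 541 (giving 876961).
Indices 283 through 541: 259 terms.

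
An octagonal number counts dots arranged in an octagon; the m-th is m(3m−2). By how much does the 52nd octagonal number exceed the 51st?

Consecutive octagonal numbers differ by 6n − 5: here 6·52 − 5 = 307.

307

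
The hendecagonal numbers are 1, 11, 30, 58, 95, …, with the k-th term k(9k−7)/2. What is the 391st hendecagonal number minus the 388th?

391·(9·391 − 7)/2 = 686596 and 388·(9·388 − 7)/2 = 676090.
Difference: 686596 − 676090 = 10506.

10506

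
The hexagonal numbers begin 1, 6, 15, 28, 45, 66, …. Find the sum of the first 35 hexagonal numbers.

Σ i(2i−1) = 2Σi² − Σi over i = 1..35.
Σi = 630 and Σi² = 14910.
2·14910 − 1·630 = 29190.

29190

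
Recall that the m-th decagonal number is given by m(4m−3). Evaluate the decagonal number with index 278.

308302

The 278th decagonal number is n(4n−3) with n = 278.
278·(4·278 − 3) = 278·1109 = 308302.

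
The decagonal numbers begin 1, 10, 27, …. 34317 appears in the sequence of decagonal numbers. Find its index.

93

Set n(4n−3) = 34317, giving 4n² − 3n − 34317 = 0.
The discriminant is 9 + 16·34317 = 549081, and √549081 = 741.
So n = (3 + 741) / 8 = 744/8 = 93.
Check: 93·(4·93 − 3) = 34317. ✓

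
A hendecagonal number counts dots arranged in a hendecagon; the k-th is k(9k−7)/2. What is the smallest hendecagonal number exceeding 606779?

Solve n(9n−7)/2 > 606779 for integer n.
The largest n with value ≤ 606779 is 367 (since 604816 ≤ 606779 < 608120), so the first above is n = 368, value 608120.

608120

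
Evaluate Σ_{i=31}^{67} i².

93055

Σ_{i=31}^{67} i² = 102510 − 9455 = 93055.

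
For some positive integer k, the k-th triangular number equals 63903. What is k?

Set n(n+1)/2 = 63903, giving n² + n − 127806 = 0.
The discriminant is 1 + 8·63903 = 511225, and √511225 = 715.
So n = (-1 + 715) / 2 = 714/2 = 357.

357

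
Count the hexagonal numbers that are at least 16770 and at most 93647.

The n-th hexagonal number is n(2n−1).
Smallest index with value ≥ 16770: n = 92 (giving 16836).
Largest index with value ≤ 93647: n = 216 (giving 93096).
Indices 92 through 216: 125 terms.

125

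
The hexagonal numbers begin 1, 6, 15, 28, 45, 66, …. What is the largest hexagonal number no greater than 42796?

42486

Solve n(2n−1) ≤ 42796 for integer n.
n = 146 gives 42486 ≤ 42796, while n = 147 gives 43071 > 42796; so the answer is 42486.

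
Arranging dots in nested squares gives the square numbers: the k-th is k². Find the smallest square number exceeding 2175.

Solve n² > 2175 for integer n.
The largest n with value ≤ 2175 is 46 (since 2116 ≤ 2175 < 2209), so the first above is n = 47, value 2209.

2209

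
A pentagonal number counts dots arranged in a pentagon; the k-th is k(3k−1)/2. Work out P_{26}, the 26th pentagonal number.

26·(3·26 − 1)/2 = 26·77/2 = 1001.

1001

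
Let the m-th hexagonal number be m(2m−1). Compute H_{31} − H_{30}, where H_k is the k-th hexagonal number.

121

Consecutive hexagonal numbers differ by 4n − 3: here 4·31 − 3 = 121.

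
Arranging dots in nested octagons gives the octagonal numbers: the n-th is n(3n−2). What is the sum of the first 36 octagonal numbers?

47286

Σ i(3i−2) = 3Σi² − 2Σi over i = 1..36.
Σi = 666 and Σi² = 16206.
3·16206 − 2·666 = 47286.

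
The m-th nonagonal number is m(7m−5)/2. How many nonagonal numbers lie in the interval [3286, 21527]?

48

The n-th nonagonal number is n(7n−5)/2.
Smallest index with value ≥ 3286: n = 31 (giving 3286).
Largest index with value ≤ 21527: n = 78 (giving 21099).
Indices 31 through 78: 48 terms.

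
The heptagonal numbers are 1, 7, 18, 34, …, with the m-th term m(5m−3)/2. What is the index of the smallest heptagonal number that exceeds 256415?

321

Solve n(5n−3)/2 > 256415 for integer n.
The largest n with value ≤ 256415 is 320 (since 255520 ≤ 256415 < 257121), so the first above is n = 321, value 257121.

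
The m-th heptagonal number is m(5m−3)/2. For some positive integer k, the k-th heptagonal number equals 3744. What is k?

39

Set n(5n−3)/2 = 3744, giving 5n² − 3n − 7488 = 0.
The discriminant is 9 + 40·3744 = 149769, and √149769 = 387.
So n = (3 + 387) / 10 = 390/10 = 39.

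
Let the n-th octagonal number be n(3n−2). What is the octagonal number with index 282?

The 282nd octagonal number is n(3n−2) with n = 282.
282·(3·282 − 2) = 282·844 = 238008.

238008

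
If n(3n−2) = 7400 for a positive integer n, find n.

50

Set n(3n−2) = 7400, giving 3n² − 2n − 7400 = 0.
So n = (2 + 298) / 6 = 300/6 = 50.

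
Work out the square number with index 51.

2601

51² = 2601.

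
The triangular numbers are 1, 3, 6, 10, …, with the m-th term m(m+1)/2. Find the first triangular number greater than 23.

Solve n(n+1)/2 > 23 for integer n.
The largest n with value ≤ 23 is 6 (since 21 ≤ 23 < 28), so the first above is n = 7, value 28.

28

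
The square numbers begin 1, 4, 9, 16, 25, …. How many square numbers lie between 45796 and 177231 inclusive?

The n-th square number is n².
Smallest index with value ≥ 45796: n = 214 (giving 45796).
Largest index with value ≤ 177231: n = 420 (giving 176400).
Indices 214 through 420: 207 terms.

207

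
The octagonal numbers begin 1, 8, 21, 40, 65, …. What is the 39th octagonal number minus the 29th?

2020

39·(3·39 − 2) = 4485 and 29·(3·29 − 2) = 2465.
Difference: 4485 − 2465 = 2020.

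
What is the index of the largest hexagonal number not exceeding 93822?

216

Solve n(2n−1) ≤ 93822 for integer n.
n = 216 gives 93096 ≤ 93822, while n = 217 gives 93961 > 93822; so the answer is index 216.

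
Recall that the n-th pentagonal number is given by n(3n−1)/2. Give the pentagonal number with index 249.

92877

249·(3·249 − 1)/2 = 249·746/2 = 249·373 = 92877.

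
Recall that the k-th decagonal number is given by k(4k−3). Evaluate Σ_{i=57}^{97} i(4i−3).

Σ i(4i−3) = 4Σi² − 3Σi over i = 57..97.
Σi = 4753 − 1596 = 3157 and Σi² = 308945 − 60116 = 248829.
4·248829 − 3·3157 = 985845.

985845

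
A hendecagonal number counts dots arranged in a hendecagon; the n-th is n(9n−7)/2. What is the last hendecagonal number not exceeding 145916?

Solve n(9n−7)/2 ≤ 145916 for integer n.
n = 180 gives 145170 ≤ 145916, while n = 181 gives 146791 > 145916; so the answer is 145170.

145170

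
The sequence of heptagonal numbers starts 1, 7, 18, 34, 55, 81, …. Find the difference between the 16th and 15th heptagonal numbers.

Consecutive heptagonal numbers differ by 5n − 4: here 5·16 − 4 = 76.

76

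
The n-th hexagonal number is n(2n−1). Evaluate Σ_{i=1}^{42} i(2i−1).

Σ i(2i−1) = 2Σi² − Σi over i = 1..42.
Σi = 903 and Σi² = 25585.
2·25585 − 1·903 = 50267.

50267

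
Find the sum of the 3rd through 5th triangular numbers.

31

Σ i(i+1)/2 = (Σi² + Σi) / 2 over i = 3..5.
Σi = 15 − 3 = 12 and Σi² = 55 − 5 = 50.
(1·50 + 1·12) / 2 = 62/2 = 31.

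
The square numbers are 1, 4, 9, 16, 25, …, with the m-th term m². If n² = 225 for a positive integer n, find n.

15

We need n² = 225, so n = √225 = 15.
Check: 15² = 225. ✓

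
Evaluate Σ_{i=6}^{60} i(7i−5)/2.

Σ i(7i−5)/2 = (7Σi² − 5Σi) / 2 over i = 6..60.
Σi = 1830 − 15 = 1815 and Σi² = 73810 − 55 = 73755.
(7·73755 − 5·1815) / 2 = 507210/2 = 253605.

253605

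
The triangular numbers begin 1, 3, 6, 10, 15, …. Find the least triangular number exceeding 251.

Solve n(n+1)/2 > 251 for integer n.
The largest n with value ≤ 251 is 21 (since 231 ≤ 251 < 253), so the first above is n = 22, value 253.

253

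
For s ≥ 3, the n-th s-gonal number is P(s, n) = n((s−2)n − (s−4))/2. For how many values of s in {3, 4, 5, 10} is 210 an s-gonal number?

2

s = 3: P(3, 20) = 210. ✓
s = 4: P(4, 14) = 196 and P(4, 15) = 225; 210 is not s-gonal.
s = 5: P(5, 12) = 210. ✓
s = 10: P(10, 7) = 175 and P(10, 8) = 232; 210 is not s-gonal.
Hits: s ∈ {3, 5} → 2.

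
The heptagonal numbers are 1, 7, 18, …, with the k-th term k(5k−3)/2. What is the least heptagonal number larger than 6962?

Solve n(5n−3)/2 > 6962 for integer n.
The largest n with value ≤ 6962 is 53 (since 6943 ≤ 6962 < 7209), so the first above is n = 54, value 7209.

7209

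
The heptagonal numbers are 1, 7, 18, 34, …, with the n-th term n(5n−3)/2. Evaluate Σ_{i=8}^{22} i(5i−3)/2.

8800

Σ i(5i−3)/2 = (5Σi² − 3Σi) / 2 over i = 8..22.
Σi = 253 − 28 = 225 and Σi² = 3795 − 140 = 3655.
(5·3655 − 3·225) / 2 = 17600/2 = 8800.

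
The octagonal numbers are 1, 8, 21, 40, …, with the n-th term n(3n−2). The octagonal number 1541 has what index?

Set n(3n−2) = 1541, giving 3n² − 2n − 1541 = 0.
The discriminant is 4 + 12·1541 = 18496, and √18496 = 136.
So n = (2 + 136) / 6 = 138/6 = 23.

23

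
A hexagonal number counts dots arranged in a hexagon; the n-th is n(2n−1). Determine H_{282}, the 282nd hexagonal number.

The 282nd hexagonal number is n(2n−1) with n = 282.
282·(2·282 − 1) = 282·563 = 158766.

158766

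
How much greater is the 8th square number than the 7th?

n² − (n−1)² = 2n − 1, so 8² − 7² = 2·8 − 1 = 15.

15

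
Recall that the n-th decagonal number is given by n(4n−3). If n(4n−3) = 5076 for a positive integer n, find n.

36

Set n(4n−3) = 5076, giving 4n² − 3n − 5076 = 0.
The discriminant is 9 + 16·5076 = 81225, and √81225 = 285.
So n = (3 + 285) / 8 = 288/8 = 36.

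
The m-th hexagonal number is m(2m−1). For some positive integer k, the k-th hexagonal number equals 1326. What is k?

Set n(2n−1) = 1326, giving 2n² − n − 1326 = 0.
The discriminant is 1 + 8·1326 = 10609, and √10609 = 103.
So n = (1 + 103) / 4 = 104/4 = 26.

26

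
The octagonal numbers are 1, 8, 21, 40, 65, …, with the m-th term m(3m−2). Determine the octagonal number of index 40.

40·(3·40 − 2) = 40·118 = 4720.

4720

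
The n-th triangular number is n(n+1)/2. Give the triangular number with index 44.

The 44th triangular number is n(n+1)/2 with n = 44.
44·45/2 = 1980/2 = 990.

990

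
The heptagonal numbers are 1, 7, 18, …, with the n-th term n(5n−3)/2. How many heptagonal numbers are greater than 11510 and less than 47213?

69

The n-th heptagonal number is n(5n−3)/2.
Smallest index with value > 11510: n = 69 (giving 11799).
Largest index with value < 47213: n = 137 (giving 46717).
Indices 69 through 137: 69 terms.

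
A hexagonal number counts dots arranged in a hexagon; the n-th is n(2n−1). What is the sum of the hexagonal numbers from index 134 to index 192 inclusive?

Σ i(2i−1) = 2Σi² − Σi over i = 134..192.
Σi = 18528 − 8911 = 9617 and Σi² = 2377760 − 793079 = 1584681.
2·1584681 − 1·9617 = 3159745.

3159745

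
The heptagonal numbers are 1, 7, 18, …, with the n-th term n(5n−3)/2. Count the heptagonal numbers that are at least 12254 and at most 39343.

55

The n-th heptagonal number is n(5n−3)/2.
Smallest index with value ≥ 12254: n = 71 (giving 12496).
Largest index with value ≤ 39343: n = 125 (giving 38875).
Indices 71 through 125: 55 terms.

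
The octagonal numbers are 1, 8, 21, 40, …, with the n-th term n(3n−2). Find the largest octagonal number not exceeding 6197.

Solve n(3n−2) ≤ 6197 for integer n.
n = 45 gives 5985 ≤ 6197, while n = 46 gives 6256 > 6197; so the answer is 5985.

5985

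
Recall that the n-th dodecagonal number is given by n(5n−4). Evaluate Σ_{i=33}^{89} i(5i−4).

Σ i(5i−4) = 5Σi² − 4Σi over i = 33..89.
Σi = 4005 − 528 = 3477 and Σi² = 238965 − 11440 = 227525.
5·227525 − 4·3477 = 1123717.

1123717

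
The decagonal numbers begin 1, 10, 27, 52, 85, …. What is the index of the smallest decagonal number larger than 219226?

235

Solve n(4n−3) > 219226 for integer n.
The largest n with value ≤ 219226 is 234 (since 218322 ≤ 219226 < 220195), so the first above is n = 235, value 220195.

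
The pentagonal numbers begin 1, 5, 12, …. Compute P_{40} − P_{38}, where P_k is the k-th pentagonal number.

233

40·(3·40 − 1)/2 = 2380 and 38·(3·38 − 1)/2 = 2147.
Difference: 2380 − 2147 = 233.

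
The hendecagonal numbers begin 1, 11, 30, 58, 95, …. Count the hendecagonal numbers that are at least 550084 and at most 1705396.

The n-th hendecagonal number is n(9n−7)/2.
Smallest index with value ≥ 550084: n = 351 (giving 553176).
Largest index with value ≤ 1705396: n = 616 (giving 1705396).
Indices 351 through 616: 266 terms.

266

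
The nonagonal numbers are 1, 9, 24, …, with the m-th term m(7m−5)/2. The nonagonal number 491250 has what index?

Set n(7n−5)/2 = 491250, giving 7n² − 5n − 982500 = 0.
The discriminant is 25 + 56·491250 = 27510025, and √27510025 = 5245.
So n = (5 + 5245) / 14 = 5250/14 = 375.

375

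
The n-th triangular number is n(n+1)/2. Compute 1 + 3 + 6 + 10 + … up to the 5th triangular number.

Σ i(i+1)/2 = (Σi² + Σi) / 2 over i = 1..5.
Σi = 15 and Σi² = 55.
(1·55 + 1·15) / 2 = 70/2 = 35.

35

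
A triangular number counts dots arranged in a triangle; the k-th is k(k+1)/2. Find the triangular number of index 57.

1653

The 57th triangular number is n(n+1)/2 with n = 57.
57·58/2 = 3306/2 = 1653.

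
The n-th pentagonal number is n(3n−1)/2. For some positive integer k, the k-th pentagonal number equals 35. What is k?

5

Set n(3n−1)/2 = 35, giving 3n² − n − 70 = 0.
The discriminant is 1 + 24·35 = 841, and √841 = 29.
So n = (1 + 29) / 6 = 30/6 = 5.
Check: 5·(3·5 − 1)/2 = 35. ✓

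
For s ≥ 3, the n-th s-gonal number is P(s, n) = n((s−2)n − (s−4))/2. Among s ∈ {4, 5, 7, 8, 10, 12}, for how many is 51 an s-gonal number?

s = 4: P(4, 7) = 49 and P(4, 8) = 64; 51 is not s-gonal.
s = 5: P(5, 6) = 51. ✓
s = 7: P(7, 4) = 34 and P(7, 5) = 55; 51 is not s-gonal.
s = 8: P(8, 4) = 40 and P(8, 5) = 65; 51 is not s-gonal.
s = 10: P(10, 3) = 27 and P(10, 4) = 52; 51 is not s-gonal.
s = 12: P(12, 3) = 33 and P(12, 4) = 64; 51 is not s-gonal.
Hits: s ∈ {5} → 1.

1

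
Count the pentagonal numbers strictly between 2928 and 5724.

The n-th pentagonal number is n(3n−1)/2.
Smallest index with value > 2928: n = 45 (giving 3015).
Largest index with value < 5724: n = 61 (giving 5551).
Indices 45 through 61: 17 terms.

17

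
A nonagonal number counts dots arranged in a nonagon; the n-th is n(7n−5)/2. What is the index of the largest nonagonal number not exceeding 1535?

21

Solve n(7n−5)/2 ≤ 1535 for integer n.
n = 21 gives 1491 ≤ 1535, while n = 22 gives 1639 > 1535; so the answer is index 21.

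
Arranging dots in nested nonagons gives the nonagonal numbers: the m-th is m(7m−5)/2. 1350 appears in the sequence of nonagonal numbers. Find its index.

20

Set n(7n−5)/2 = 1350, giving 7n² − 5n − 2700 = 0.
So n = (5 + 275) / 14 = 280/14 = 20.
Check: 20·(7·20 − 5)/2 = 1350. ✓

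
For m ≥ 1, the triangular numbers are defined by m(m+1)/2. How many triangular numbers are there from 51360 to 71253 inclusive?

The n-th triangular number is n(n+1)/2.
Smallest index with value ≥ 51360: n = 320 (giving 51360).
Largest index with value ≤ 71253: n = 377 (giving 71253).
Indices 320 through 377: 58 terms.

58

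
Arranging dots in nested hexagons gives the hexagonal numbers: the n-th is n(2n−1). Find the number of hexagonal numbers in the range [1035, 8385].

The n-th hexagonal number is n(2n−1).
Smallest index with value ≥ 1035: n = 23 (giving 1035).
Largest index with value ≤ 8385: n = 65 (giving 8385).
Indices 23 through 65: 43 terms.

43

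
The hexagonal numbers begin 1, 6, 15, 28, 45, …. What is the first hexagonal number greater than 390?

Solve n(2n−1) > 390 for integer n.
The largest n with value ≤ 390 is 14 (since 378 ≤ 390 < 435), so the first above is n = 15, value 435.

435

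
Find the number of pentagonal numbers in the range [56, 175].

4

The n-th pentagonal number is n(3n−1)/2.
Smallest index with value ≥ 56: n = 7 (giving 70).
Largest index with value ≤ 175: n = 10 (giving 145).
Indices 7 through 10: 4 terms.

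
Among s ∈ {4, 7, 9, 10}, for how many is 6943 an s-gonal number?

s = 4: P(4, 83) = 6889 and P(4, 84) = 7056; 6943 is not s-gonal.
s = 7: P(7, 53) = 6943. ✓
s = 9: P(9, 44) = 6666 and P(9, 45) = 6975; 6943 is not s-gonal.
s = 10: P(10, 42) = 6930 and P(10, 43) = 7267; 6943 is not s-gonal.
Hits: s ∈ {7} → 1.

1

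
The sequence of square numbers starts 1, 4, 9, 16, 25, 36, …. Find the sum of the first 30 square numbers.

9455

Σ_{i=1}^{30} i² = 30·31·61/6 = 9455.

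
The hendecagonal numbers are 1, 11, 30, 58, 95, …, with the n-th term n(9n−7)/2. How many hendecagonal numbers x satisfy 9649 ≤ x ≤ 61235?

The n-th hendecagonal number is n(9n−7)/2.
Smallest index with value ≥ 9649: n = 47 (giving 9776).
Largest index with value ≤ 61235: n = 117 (giving 61191).
Indices 47 through 117: 71 terms.

71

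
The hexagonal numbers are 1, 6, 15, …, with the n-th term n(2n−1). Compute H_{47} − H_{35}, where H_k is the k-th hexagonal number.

47·(2·47 − 1) = 4371 and 35·(2·35 − 1) = 2415.
Difference: 4371 − 2415 = 1956.

1956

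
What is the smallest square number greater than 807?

841

Solve n² > 807 for integer n.
The largest n with value ≤ 807 is 28 (since 784 ≤ 807 < 841), so the first above is n = 29, value 841.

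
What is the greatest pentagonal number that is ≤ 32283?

Solve n(3n−1)/2 ≤ 32283 for integer n.
n = 146 gives 31901 ≤ 32283, while n = 147 gives 32340 > 32283; so the answer is 31901.

31901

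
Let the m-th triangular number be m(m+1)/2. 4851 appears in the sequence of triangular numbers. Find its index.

98

Set n(n+1)/2 = 4851, giving n² + n − 9702 = 0.
The discriminant is 1 + 8·4851 = 38809, and √38809 = 197.
So n = (-1 + 197) / 2 = 196/2 = 98.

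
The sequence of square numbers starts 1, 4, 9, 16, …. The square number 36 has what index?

6

We need n² = 36, so n = √36 = 6.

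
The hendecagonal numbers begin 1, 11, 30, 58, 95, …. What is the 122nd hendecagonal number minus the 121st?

1090

Consecutive hendecagonal numbers differ by 9n − 8: here 9·122 − 8 = 1090.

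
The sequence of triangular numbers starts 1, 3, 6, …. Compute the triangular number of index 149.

11175

The 149th triangular number is n(n+1)/2 with n = 149.
149·150/2 = 22350/2 = 11175.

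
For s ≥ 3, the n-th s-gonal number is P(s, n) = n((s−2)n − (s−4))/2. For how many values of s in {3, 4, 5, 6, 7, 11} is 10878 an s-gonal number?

2

s = 3: P(3, 147) = 10878. ✓
s = 4: P(4, 104) = 10816 and P(4, 105) = 11025; 10878 is not s-gonal.
s = 5: P(5, 85) = 10795 and P(5, 86) = 11051; 10878 is not s-gonal.
s = 6: P(6, 74) = 10878. ✓
s = 7: P(7, 66) = 10791 and P(7, 67) = 11122; 10878 is not s-gonal.
s = 11: P(11, 49) = 10633 and P(11, 50) = 11075; 10878 is not s-gonal.
Hits: s ∈ {3, 6} → 2.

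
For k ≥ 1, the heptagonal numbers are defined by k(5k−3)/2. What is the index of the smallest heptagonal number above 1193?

23

Solve n(5n−3)/2 > 1193 for integer n.
The largest n with value ≤ 1193 is 22 (since 1177 ≤ 1193 < 1288), so the first above is n = 23, value 1288.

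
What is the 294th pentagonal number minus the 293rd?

Consecutive pentagonal numbers differ by 3n − 2: here 3·294 − 2 = 880.

880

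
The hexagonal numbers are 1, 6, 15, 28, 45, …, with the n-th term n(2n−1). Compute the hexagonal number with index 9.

153

9·(2·9 − 1) = 9·17 = 153.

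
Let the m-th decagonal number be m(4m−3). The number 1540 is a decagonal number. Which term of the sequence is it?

20

Set n(4n−3) = 1540, giving 4n² − 3n − 1540 = 0.
The discriminant is 9 + 16·1540 = 24649, and √24649 = 157.
So n = (3 + 157) / 8 = 160/8 = 20.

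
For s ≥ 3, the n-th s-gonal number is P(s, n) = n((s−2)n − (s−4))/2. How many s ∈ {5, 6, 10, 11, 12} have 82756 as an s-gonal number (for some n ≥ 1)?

s = 5: P(5, 235) = 82720 and P(5, 236) = 83426; 82756 is not s-gonal.
s = 6: P(6, 203) = 82215 and P(6, 204) = 83028; 82756 is not s-gonal.
s = 10: P(10, 144) = 82512 and P(10, 145) = 83665; 82756 is not s-gonal.
s = 11: P(11, 136) = 82756. ✓
s = 12: P(12, 129) = 82689 and P(12, 130) = 83980; 82756 is not s-gonal.
Hits: s ∈ {11} → 1.

1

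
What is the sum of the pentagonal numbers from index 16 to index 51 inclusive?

65826

Σ i(3i−1)/2 = (3Σi² − Σi) / 2 over i = 16..51.
Σi = 1326 − 120 = 1206 and Σi² = 45526 − 1240 = 44286.
(3·44286 − 1·1206) / 2 = 131652/2 = 65826.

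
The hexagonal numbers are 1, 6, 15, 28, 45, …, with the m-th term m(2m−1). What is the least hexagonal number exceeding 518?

Solve n(2n−1) > 518 for integer n.
The largest n with value ≤ 518 is 16 (since 496 ≤ 518 < 561), so the first above is n = 17, value 561.

561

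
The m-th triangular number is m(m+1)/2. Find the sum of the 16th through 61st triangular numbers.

Σ i(i+1)/2 = (Σi² + Σi) / 2 over i = 16..61.
Σi = 1891 − 120 = 1771 and Σi² = 77531 − 1240 = 76291.
(1·76291 + 1·1771) / 2 = 78062/2 = 39031.

39031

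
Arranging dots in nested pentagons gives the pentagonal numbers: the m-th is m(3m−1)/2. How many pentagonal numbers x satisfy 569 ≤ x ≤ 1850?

16

The n-th pentagonal number is n(3n−1)/2.
Smallest index with value ≥ 569: n = 20 (giving 590).
Largest index with value ≤ 1850: n = 35 (giving 1820).
Indices 20 through 35: 16 terms.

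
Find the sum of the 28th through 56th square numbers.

Σ_{i=28}^{56} i² = 60116 − 6930 = 53186.

53186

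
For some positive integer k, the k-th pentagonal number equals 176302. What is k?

Set n(3n−1)/2 = 176302, giving 3n² − n − 352604 = 0.
The discriminant is 1 + 24·176302 = 4231249, and √4231249 = 2057.
So n = (1 + 2057) / 6 = 2058/6 = 343.

343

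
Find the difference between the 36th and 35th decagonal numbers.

Consecutive decagonal numbers differ by 8n − 7: here 8·36 − 7 = 281.

281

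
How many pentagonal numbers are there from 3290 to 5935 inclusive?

The n-th pentagonal number is n(3n−1)/2.
Smallest index with value ≥ 3290: n = 47 (giving 3290).
Largest index with value ≤ 5935: n = 63 (giving 5922).
Indices 47 through 63: 17 terms.

17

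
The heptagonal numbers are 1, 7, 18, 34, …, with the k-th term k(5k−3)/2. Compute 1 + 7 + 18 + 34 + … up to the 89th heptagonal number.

591405

Σ i(5i−3)/2 = (5Σi² − 3Σi) / 2 over i = 1..89.
Σi = 4005 and Σi² = 238965.
(5·238965 − 3·4005) / 2 = 1182810/2 = 591405.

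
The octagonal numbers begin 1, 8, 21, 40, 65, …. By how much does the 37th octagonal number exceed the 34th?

633

37·(3·37 − 2) = 4033 and 34·(3·34 − 2) = 3400.
Difference: 4033 − 3400 = 633.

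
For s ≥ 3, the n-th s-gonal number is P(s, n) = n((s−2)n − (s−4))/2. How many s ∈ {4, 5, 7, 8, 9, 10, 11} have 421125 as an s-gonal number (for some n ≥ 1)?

s = 4: P(4, 648) = 419904 and P(4, 649) = 421201; 421125 is not s-gonal.
s = 5: P(5, 530) = 421085 and P(5, 531) = 422676; 421125 is not s-gonal.
s = 7: P(7, 410) = 419635 and P(7, 411) = 421686; 421125 is not s-gonal.
s = 8: P(8, 375) = 421125. ✓
s = 9: P(9, 347) = 420564 and P(9, 348) = 422994; 421125 is not s-gonal.
s = 10: P(10, 324) = 418932 and P(10, 325) = 421525; 421125 is not s-gonal.
s = 11: P(11, 306) = 420291 and P(11, 307) = 423046; 421125 is not s-gonal.
Hits: s ∈ {8} → 1.

1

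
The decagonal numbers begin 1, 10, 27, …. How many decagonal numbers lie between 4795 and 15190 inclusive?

The n-th decagonal number is n(4n−3).
Smallest index with value ≥ 4795: n = 35 (giving 4795).
Largest index with value ≤ 15190: n = 62 (giving 15190).
Indices 35 through 62: 28 terms.

28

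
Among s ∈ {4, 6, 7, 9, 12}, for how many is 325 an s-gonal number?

2

s = 4: P(4, 18) = 324 and P(4, 19) = 361; 325 is not s-gonal.
s = 6: P(6, 13) = 325. ✓
s = 7: P(7, 11) = 286 and P(7, 12) = 342; 325 is not s-gonal.
s = 9: P(9, 10) = 325. ✓
s = 12: P(12, 8) = 288 and P(12, 9) = 369; 325 is not s-gonal.
Hits: s ∈ {6, 9} → 2.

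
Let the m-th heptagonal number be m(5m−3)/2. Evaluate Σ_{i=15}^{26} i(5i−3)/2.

Σ i(5i−3)/2 = (5Σi² − 3Σi) / 2 over i = 15..26.
Σi = 351 − 105 = 246 and Σi² = 6201 − 1015 = 5186.
(5·5186 − 3·246) / 2 = 25192/2 = 12596.

12596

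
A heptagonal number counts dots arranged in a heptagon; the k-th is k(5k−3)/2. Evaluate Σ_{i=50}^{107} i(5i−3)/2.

927333

Σ i(5i−3)/2 = (5Σi² − 3Σi) / 2 over i = 50..107.
Σi = 5778 − 1225 = 4553 and Σi² = 414090 − 40425 = 373665.
(5·373665 − 3·4553) / 2 = 1854666/2 = 927333.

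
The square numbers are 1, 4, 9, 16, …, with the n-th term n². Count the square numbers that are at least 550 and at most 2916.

The n-th square number is n².
Smallest index with value ≥ 550: n = 24 (giving 576).
Largest index with value ≤ 2916: n = 54 (giving 2916).
Indices 24 through 54: 31 terms.

31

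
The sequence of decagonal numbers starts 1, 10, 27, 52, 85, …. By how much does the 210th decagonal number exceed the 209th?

Consecutive decagonal numbers differ by 8n − 7: here 8·210 − 7 = 1673.

1673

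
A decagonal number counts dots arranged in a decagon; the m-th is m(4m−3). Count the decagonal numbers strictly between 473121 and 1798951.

The n-th decagonal number is n(4n−3).
Smallest index with value > 473121: n = 345 (giving 475065).
Largest index with value < 1798951: n = 670 (giving 1793590).
Indices 345 through 670: 326 terms.

326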